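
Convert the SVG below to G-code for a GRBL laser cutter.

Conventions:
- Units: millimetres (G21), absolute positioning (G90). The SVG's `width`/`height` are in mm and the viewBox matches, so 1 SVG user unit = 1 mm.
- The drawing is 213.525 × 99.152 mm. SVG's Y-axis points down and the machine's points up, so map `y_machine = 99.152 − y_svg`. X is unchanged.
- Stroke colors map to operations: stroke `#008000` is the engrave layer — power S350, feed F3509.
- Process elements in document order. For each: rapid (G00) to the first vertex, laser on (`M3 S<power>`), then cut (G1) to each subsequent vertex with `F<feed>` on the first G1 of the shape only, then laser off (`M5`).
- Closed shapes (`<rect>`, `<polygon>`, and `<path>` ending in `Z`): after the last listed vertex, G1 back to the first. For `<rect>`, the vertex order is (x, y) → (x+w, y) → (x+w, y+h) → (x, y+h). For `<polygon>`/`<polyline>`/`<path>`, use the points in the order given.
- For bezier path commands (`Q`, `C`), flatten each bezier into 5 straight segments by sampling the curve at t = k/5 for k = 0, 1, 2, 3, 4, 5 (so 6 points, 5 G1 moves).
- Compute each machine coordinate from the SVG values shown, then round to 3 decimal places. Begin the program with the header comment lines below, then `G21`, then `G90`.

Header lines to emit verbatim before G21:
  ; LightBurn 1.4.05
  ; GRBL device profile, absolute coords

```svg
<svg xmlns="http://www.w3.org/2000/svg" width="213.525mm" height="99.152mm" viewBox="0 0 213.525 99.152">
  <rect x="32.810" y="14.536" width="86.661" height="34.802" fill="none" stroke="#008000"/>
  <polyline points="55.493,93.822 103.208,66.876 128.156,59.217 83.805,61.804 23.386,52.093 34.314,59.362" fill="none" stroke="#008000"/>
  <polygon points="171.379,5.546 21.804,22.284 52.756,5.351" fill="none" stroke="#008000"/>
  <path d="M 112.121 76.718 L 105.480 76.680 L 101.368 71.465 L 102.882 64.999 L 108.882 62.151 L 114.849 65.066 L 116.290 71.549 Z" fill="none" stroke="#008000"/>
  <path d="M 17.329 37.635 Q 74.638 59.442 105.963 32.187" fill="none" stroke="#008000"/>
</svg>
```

Since the viewBox matches the mm dimensions, user units are millimetres directly. The only transform is the Y-flip y_m = 99.152 − y_svg.

Shape 1 is a rectangle drawn with `<rect>`. Its stroke #008000 means engrave at S350, F3509. After flipping Y the toolpath is (32.810,84.616) → (119.471,84.616) → (119.471,49.814) → (32.810,49.814) → (32.810,84.616), returning to the start.

Shape 2 is a open polyline drawn with `<polyline>`. Its stroke #008000 means engrave at S350, F3509. After flipping Y the toolpath is (55.493,5.330) → (103.208,32.276) → (128.156,39.935) → (83.805,37.348) → (23.386,47.059) → (34.314,39.790).

Shape 3 is a closed polygon drawn with `<polygon>`. Its stroke #008000 means engrave at S350, F3509. After flipping Y the toolpath is (171.379,93.606) → (21.804,76.868) → (52.756,93.801) → (171.379,93.606), returning to the start.

Shape 4 is a regular polygon drawn with `<path>`. Its stroke #008000 means engrave at S350, F3509. After flipping Y the toolpath is (112.121,22.434) → (105.480,22.472) → (101.368,27.687) → (102.882,34.153) → (108.882,37.001) → (114.849,34.086) → (116.290,27.603) → (112.121,22.434), returning to the start.

Shape 5 is a quadratic bezier drawn with `<path>`. Its stroke #008000 means engrave at S350, F3509. After flipping Y the toolpath is (17.329,61.517) → (39.213,54.757) → (59.019,51.921) → (76.746,53.011) → (92.394,58.025) → (105.963,66.965).

; LightBurn 1.4.05
; GRBL device profile, absolute coords
G21
G90
G00 X32.810 Y84.616
M3 S350
G1 X119.471 Y84.616 F3509
G1 X119.471 Y49.814
G1 X32.810 Y49.814
G1 X32.810 Y84.616
M5
G00 X55.493 Y5.330
M3 S350
G1 X103.208 Y32.276 F3509
G1 X128.156 Y39.935
G1 X83.805 Y37.348
G1 X23.386 Y47.059
G1 X34.314 Y39.790
M5
G00 X171.379 Y93.606
M3 S350
G1 X21.804 Y76.868 F3509
G1 X52.756 Y93.801
G1 X171.379 Y93.606
M5
G00 X112.121 Y22.434
M3 S350
G1 X105.480 Y22.472 F3509
G1 X101.368 Y27.687
G1 X102.882 Y34.153
G1 X108.882 Y37.001
G1 X114.849 Y34.086
G1 X116.290 Y27.603
G1 X112.121 Y22.434
M5
G00 X17.329 Y61.517
M3 S350
G1 X39.213 Y54.757 F3509
G1 X59.019 Y51.921
G1 X76.746 Y53.011
G1 X92.394 Y58.025
G1 X105.963 Y66.965
M5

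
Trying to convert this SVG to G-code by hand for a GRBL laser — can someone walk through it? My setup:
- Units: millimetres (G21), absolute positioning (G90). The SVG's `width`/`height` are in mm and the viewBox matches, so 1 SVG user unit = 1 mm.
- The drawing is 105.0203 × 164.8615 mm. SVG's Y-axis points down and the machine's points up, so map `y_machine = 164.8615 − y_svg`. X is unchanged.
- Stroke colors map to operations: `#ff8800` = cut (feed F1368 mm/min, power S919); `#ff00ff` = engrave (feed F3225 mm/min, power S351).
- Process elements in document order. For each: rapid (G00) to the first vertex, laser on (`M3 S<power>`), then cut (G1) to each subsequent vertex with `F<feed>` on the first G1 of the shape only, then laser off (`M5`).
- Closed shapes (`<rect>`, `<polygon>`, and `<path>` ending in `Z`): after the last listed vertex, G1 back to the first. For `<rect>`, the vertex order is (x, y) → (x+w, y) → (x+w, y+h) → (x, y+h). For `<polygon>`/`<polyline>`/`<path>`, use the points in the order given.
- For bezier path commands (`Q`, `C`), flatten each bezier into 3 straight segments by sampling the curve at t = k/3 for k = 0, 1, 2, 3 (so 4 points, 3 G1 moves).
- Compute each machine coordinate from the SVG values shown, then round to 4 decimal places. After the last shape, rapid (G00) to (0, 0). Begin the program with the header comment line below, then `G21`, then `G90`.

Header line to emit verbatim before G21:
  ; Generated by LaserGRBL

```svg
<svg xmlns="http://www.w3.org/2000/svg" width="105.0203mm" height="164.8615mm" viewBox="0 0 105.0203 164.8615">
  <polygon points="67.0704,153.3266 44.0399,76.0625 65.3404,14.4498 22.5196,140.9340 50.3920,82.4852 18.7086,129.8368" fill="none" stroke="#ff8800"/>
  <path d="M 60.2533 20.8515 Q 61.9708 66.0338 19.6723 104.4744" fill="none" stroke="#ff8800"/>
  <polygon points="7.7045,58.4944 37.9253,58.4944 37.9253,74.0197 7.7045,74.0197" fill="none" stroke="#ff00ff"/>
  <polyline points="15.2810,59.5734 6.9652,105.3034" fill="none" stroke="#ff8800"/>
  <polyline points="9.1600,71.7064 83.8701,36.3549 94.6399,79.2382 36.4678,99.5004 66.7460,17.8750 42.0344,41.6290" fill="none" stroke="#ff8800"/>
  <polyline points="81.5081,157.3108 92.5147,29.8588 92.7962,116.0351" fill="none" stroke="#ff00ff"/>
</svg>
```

; Generated by LaserGRBL
G21
G90
G00 X67.0704 Y11.5349
M3 S919
G1 X44.0399 Y88.7990 F1368
G1 X65.3404 Y150.4117
G1 X22.5196 Y23.9275
G1 X50.3920 Y82.3763
G1 X18.7086 Y35.0247
G1 X67.0704 Y11.5349
M5
G00 X60.2533 Y144.0100
M3 S919
G1 X56.5076 Y114.6375 F1368
G1 X42.9806 Y86.7632
G1 X19.6723 Y60.3871
M5
G00 X7.7045 Y106.3671
M3 S351
G1 X37.9253 Y106.3671 F3225
G1 X37.9253 Y90.8418
G1 X7.7045 Y90.8418
G1 X7.7045 Y106.3671
M5
G00 X15.2810 Y105.2881
M3 S919
G1 X6.9652 Y59.5581 F1368
M5
G00 X9.1600 Y93.1551
M3 S919
G1 X83.8701 Y128.5066 F1368
G1 X94.6399 Y85.6233
G1 X36.4678 Y65.3611
G1 X66.7460 Y146.9865
G1 X42.0344 Y123.2325
M5
G00 X81.5081 Y7.5507
M3 S351
G1 X92.5147 Y135.0027 F3225
G1 X92.7962 Y48.8264
M5
G00 X0.0000 Y0.0000

Since the viewBox matches the mm dimensions, user units are millimetres directly. The only transform is the Y-flip y_m = 164.8615 − y_svg.

Shape 1 is a closed polygon drawn with `<polygon>`. Its stroke #ff8800 means cut at S919, F1368. After flipping Y the toolpath is (67.0704,11.5349) → (44.0399,88.7990) → (65.3404,150.4117) → (22.5196,23.9275) → (50.3920,82.3763) → (18.7086,35.0247) → (67.0704,11.5349), returning to the start.

Shape 2 is a quadratic bezier drawn with `<path>`. Its stroke #ff8800 means cut at S919, F1368. After flipping Y the toolpath is (60.2533,144.0100) → (56.5076,114.6375) → (42.9806,86.7632) → (19.6723,60.3871).

Shape 3 is a rectangle drawn with `<polygon>`. Its stroke #ff00ff means engrave at S351, F3225. After flipping Y the toolpath is (7.7045,106.3671) → (37.9253,106.3671) → (37.9253,90.8418) → (7.7045,90.8418) → (7.7045,106.3671), returning to the start.

Shape 4 is a line segment drawn with `<polyline>`. Its stroke #ff8800 means cut at S919, F1368. After flipping Y the toolpath is (15.2810,105.2881) → (6.9652,59.5581).

Shape 5 is a open polyline drawn with `<polyline>`. Its stroke #ff8800 means cut at S919, F1368. After flipping Y the toolpath is (9.1600,93.1551) → (83.8701,128.5066) → (94.6399,85.6233) → (36.4678,65.3611) → (66.7460,146.9865) → (42.0344,123.2325).

Shape 6 is a open polyline drawn with `<polyline>`. Its stroke #ff00ff means engrave at S351, F3225. After flipping Y the toolpath is (81.5081,7.5507) → (92.5147,135.0027) → (92.7962,48.8264).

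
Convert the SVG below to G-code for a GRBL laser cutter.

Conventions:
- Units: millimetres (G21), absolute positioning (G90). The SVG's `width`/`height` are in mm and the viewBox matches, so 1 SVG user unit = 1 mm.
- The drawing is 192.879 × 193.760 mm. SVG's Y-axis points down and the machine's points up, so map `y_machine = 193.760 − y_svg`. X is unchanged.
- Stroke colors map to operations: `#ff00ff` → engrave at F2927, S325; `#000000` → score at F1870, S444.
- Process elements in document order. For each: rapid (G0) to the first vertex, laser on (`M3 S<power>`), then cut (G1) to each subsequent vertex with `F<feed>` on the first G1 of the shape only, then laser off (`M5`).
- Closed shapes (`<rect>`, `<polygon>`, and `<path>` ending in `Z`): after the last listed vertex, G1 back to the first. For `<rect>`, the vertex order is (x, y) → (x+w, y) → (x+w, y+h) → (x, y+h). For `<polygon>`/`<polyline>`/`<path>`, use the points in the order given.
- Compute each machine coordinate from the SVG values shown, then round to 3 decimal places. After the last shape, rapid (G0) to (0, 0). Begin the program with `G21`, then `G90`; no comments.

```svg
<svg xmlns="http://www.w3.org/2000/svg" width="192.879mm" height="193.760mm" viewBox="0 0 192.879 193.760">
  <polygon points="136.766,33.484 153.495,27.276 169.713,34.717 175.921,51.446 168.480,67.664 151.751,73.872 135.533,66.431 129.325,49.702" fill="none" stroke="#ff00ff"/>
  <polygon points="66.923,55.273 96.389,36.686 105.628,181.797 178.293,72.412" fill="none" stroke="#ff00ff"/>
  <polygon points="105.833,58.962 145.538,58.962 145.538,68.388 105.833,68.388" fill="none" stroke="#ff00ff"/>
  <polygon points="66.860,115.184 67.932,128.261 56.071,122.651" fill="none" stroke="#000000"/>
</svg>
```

Since the viewBox matches the mm dimensions, user units are millimetres directly. The only transform is the Y-flip y_m = 193.760 − y_svg.

Shape 1 is a regular polygon drawn with `<polygon>`. Its stroke #ff00ff means engrave at S325, F2927. After flipping Y the toolpath is (136.766,160.276) → (153.495,166.484) → (169.713,159.043) → (175.921,142.314) → (168.480,126.096) → (151.751,119.888) → (135.533,127.329) → (129.325,144.058) → (136.766,160.276), returning to the start.

Shape 2 is a closed polygon drawn with `<polygon>`. Its stroke #ff00ff means engrave at S325, F2927. After flipping Y the toolpath is (66.923,138.487) → (96.389,157.074) → (105.628,11.963) → (178.293,121.348) → (66.923,138.487), returning to the start.

Shape 3 is a rectangle drawn with `<polygon>`. Its stroke #ff00ff means engrave at S325, F2927. After flipping Y the toolpath is (105.833,134.798) → (145.538,134.798) → (145.538,125.372) → (105.833,125.372) → (105.833,134.798), returning to the start.

Shape 4 is a regular polygon drawn with `<polygon>`. Its stroke #000000 means score at S444, F1870. After flipping Y the toolpath is (66.860,78.576) → (67.932,65.499) → (56.071,71.109) → (66.860,78.576), returning to the start.

G21
G90
G0 X136.766 Y160.276
M3 S325
G1 X153.495 Y166.484 F2927
G1 X169.713 Y159.043
G1 X175.921 Y142.314
G1 X168.480 Y126.096
G1 X151.751 Y119.888
G1 X135.533 Y127.329
G1 X129.325 Y144.058
G1 X136.766 Y160.276
M5
G0 X66.923 Y138.487
M3 S325
G1 X96.389 Y157.074 F2927
G1 X105.628 Y11.963
G1 X178.293 Y121.348
G1 X66.923 Y138.487
M5
G0 X105.833 Y134.798
M3 S325
G1 X145.538 Y134.798 F2927
G1 X145.538 Y125.372
G1 X105.833 Y125.372
G1 X105.833 Y134.798
M5
G0 X66.860 Y78.576
M3 S444
G1 X67.932 Y65.499 F1870
G1 X56.071 Y71.109
G1 X66.860 Y78.576
M5
G0 X0.000 Y0.000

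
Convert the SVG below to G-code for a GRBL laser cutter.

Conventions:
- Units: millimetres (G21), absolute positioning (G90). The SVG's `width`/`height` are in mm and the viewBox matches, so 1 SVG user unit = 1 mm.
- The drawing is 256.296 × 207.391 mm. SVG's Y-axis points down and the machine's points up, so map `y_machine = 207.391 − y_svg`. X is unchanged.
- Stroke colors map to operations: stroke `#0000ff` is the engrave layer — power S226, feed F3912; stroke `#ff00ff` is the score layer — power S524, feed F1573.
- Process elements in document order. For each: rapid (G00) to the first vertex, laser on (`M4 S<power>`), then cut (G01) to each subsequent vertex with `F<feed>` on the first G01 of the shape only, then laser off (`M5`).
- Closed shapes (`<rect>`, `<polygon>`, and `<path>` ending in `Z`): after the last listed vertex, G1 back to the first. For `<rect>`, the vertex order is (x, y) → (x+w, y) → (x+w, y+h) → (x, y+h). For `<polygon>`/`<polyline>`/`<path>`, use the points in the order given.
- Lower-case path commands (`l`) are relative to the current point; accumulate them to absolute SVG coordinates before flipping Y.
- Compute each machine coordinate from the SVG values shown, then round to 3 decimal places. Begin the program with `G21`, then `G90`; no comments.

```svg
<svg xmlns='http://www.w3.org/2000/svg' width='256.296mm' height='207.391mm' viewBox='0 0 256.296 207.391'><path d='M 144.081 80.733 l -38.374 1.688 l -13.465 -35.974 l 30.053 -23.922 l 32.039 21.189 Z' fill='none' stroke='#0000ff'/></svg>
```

G21
G90
G00 X144.081 Y126.658
M4 S226
G01 X105.707 Y124.970 F3912
G01 X92.242 Y160.944
G01 X122.295 Y184.866
G01 X154.334 Y163.677
G01 X144.081 Y126.658
M5

viewBox `0 0 256.296 207.391` with mm width/height → 1 unit = 1 mm. Flip: y_m = 207.391 − y_svg.

**Shape 1** — `<path>` regular polygon, stroke `#0000ff` → engrave (S226, F3912). Machine vertices: (144.081,126.658) → (105.707,124.970) → (92.242,160.944) → (122.295,184.866) → (154.334,163.677) → (144.081,126.658). Closed: final G1 returns to the first vertex.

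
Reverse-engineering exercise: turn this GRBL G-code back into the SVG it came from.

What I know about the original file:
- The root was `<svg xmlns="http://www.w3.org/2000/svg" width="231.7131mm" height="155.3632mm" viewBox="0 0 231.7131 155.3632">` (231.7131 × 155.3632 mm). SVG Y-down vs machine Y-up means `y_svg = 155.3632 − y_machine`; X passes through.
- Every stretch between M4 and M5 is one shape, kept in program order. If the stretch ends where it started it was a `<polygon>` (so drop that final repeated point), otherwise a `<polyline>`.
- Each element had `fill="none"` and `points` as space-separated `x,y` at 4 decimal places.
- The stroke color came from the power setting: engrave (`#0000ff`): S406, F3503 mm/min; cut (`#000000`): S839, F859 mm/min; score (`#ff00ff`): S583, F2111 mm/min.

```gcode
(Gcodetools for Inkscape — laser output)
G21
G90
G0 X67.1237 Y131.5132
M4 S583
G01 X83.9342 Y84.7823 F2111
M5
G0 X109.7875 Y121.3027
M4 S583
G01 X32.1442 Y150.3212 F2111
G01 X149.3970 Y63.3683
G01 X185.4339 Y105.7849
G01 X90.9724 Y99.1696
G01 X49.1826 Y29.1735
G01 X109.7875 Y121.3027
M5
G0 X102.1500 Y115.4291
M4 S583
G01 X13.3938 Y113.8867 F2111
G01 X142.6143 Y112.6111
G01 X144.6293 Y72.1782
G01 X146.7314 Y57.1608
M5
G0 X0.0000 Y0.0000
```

y_svg = 155.3632 − y_m. Every run uses S583, so all elements get stroke `#ff00ff` (score).

[1] open run; points: 67.1237,23.8500 83.9342,70.5809

[2] closed run; points: 109.7875,34.0605 32.1442,5.0420 149.3970,91.9949 185.4339,49.5783 90.9724,56.1936 49.1826,126.1897

[3] open run; points: 102.1500,39.9341 13.3938,41.4765 142.6143,42.7521 144.6293,83.1850 146.7314,98.2024

<svg xmlns="http://www.w3.org/2000/svg" width="231.7131mm" height="155.3632mm" viewBox="0 0 231.7131 155.3632">
  <polyline points="67.1237,23.8500 83.9342,70.5809" fill="none" stroke="#ff00ff"/>
  <polygon points="109.7875,34.0605 32.1442,5.0420 149.3970,91.9949 185.4339,49.5783 90.9724,56.1936 49.1826,126.1897" fill="none" stroke="#ff00ff"/>
  <polyline points="102.1500,39.9341 13.3938,41.4765 142.6143,42.7521 144.6293,83.1850 146.7314,98.2024" fill="none" stroke="#ff00ff"/>
</svg>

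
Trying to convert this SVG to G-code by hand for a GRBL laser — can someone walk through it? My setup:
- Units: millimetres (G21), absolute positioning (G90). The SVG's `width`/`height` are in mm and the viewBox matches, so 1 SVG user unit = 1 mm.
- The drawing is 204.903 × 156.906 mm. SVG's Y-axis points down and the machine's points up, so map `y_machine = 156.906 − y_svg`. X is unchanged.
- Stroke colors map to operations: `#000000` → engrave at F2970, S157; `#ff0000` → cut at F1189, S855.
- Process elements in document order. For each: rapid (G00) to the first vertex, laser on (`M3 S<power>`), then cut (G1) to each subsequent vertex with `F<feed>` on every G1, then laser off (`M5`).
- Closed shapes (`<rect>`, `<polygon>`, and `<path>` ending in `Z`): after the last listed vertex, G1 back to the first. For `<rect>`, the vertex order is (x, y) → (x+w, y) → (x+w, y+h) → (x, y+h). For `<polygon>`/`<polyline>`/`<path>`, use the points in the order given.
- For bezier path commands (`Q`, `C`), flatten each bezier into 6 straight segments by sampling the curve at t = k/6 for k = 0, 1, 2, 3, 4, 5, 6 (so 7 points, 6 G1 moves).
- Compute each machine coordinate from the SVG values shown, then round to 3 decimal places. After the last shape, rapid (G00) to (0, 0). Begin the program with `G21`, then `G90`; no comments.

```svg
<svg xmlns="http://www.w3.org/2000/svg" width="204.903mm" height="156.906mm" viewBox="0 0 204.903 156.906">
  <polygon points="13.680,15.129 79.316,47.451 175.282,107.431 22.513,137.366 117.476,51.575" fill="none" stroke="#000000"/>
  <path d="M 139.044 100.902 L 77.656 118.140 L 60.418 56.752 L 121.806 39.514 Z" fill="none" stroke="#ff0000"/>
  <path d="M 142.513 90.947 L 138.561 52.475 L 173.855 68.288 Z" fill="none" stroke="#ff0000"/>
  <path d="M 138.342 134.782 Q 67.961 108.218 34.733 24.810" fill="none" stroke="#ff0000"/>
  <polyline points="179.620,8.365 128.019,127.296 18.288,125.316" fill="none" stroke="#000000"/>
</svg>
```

G21
G90
G00 X13.680 Y141.777
M3 S157
G1 X79.316 Y109.455 F2970
G1 X175.282 Y49.475 F2970
G1 X22.513 Y19.540 F2970
G1 X117.476 Y105.331 F2970
G1 X13.680 Y141.777 F2970
M5
G00 X139.044 Y56.004
M3 S855
G1 X77.656 Y38.766 F1189
G1 X60.418 Y100.154 F1189
G1 X121.806 Y117.392 F1189
G1 X139.044 Y56.004 F1189
M5
G00 X142.513 Y65.959
M3 S855
G1 X138.561 Y104.431 F1189
G1 X173.855 Y88.618 F1189
G1 X142.513 Y65.959 F1189
M5
G00 X138.342 Y22.124
M3 S855
G1 X115.914 Y32.558 F1189
G1 X95.549 Y46.149 F1189
G1 X77.249 Y62.899 F1189
G1 X61.013 Y82.807 F1189
G1 X46.841 Y105.872 F1189
G1 X34.733 Y132.096 F1189
M5
G00 X179.620 Y148.541
M3 S157
G1 X128.019 Y29.610 F2970
G1 X18.288 Y31.590 F2970
M5
G00 X0.000 Y0.000

1 u = 1 mm; y_m = 156.906 − y.

[1] `<polygon>` closed polygon, #000000→engrave S157 F2970: (13.680,141.777) → (79.316,109.455) → (175.282,49.475) → (22.513,19.540) → (117.476,105.331) → (13.680,141.777) (closed)

[2] `<path>` regular polygon, #ff0000→cut S855 F1189: (139.044,56.004) → (77.656,38.766) → (60.418,100.154) → (121.806,117.392) → (139.044,56.004) (closed)

[3] `<path>` regular polygon, #ff0000→cut S855 F1189: (142.513,65.959) → (138.561,104.431) → (173.855,88.618) → (142.513,65.959) (closed)

[4] `<path>` quadratic bezier, #ff0000→cut S855 F1189: (138.342,22.124) → (115.914,32.558) → (95.549,46.149) → (77.249,62.899) → (61.013,82.807) → (46.841,105.872) → (34.733,132.096)

[5] `<polyline>` open polyline, #000000→engrave S157 F2970: (179.620,148.541) → (128.019,29.610) → (18.288,31.590)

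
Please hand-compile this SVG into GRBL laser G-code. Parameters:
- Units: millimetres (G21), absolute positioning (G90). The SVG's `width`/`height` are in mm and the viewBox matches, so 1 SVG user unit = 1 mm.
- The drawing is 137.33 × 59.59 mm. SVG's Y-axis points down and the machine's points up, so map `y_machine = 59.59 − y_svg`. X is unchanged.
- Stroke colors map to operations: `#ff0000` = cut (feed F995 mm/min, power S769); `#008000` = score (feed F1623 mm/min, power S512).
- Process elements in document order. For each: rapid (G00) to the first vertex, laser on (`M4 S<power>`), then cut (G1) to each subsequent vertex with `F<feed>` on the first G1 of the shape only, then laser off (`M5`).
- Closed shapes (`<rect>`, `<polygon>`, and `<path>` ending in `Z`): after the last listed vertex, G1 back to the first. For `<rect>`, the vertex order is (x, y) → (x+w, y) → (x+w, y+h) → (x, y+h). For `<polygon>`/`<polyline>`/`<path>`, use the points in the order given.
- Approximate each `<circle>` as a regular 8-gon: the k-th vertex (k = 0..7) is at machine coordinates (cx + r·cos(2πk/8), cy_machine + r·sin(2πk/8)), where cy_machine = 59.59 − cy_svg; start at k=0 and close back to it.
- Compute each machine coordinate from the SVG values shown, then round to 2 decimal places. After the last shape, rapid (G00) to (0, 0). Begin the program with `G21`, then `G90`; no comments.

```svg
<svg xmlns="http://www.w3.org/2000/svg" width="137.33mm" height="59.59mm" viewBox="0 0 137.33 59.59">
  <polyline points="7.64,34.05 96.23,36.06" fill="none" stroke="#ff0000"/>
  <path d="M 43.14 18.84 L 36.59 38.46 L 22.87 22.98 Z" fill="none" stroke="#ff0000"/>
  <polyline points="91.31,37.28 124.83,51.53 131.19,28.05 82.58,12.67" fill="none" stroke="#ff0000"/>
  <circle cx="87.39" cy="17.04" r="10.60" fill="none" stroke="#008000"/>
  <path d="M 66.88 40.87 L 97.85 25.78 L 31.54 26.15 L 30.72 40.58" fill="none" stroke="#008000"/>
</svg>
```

Since the viewBox matches the mm dimensions, user units are millimetres directly. The only transform is the Y-flip y_m = 59.59 − y_svg.

Shape 1 is a line segment drawn with `<polyline>`. Its stroke #ff0000 means cut at S769, F995. After flipping Y the toolpath is (7.64,25.54) → (96.23,23.53).

Shape 2 is a regular polygon drawn with `<path>`. Its stroke #ff0000 means cut at S769, F995. After flipping Y the toolpath is (43.14,40.75) → (36.59,21.13) → (22.87,36.61) → (43.14,40.75), returning to the start.

Shape 3 is a open polyline drawn with `<polyline>`. Its stroke #ff0000 means cut at S769, F995. After flipping Y the toolpath is (91.31,22.31) → (124.83,8.06) → (131.19,31.54) → (82.58,46.92).

Shape 4 is a circle drawn with `<circle>`. Its stroke #008000 means score at S512, F1623. After flipping Y the toolpath is (97.99,42.55) → (94.89,50.05) → (87.39,53.15) → (79.89,50.05) → (76.79,42.55) → (79.89,35.05) → (87.39,31.95) → (94.89,35.05) → (97.99,42.55), returning to the start.

Shape 5 is a open polyline drawn with `<path>`. Its stroke #008000 means score at S512, F1623. After flipping Y the toolpath is (66.88,18.72) → (97.85,33.81) → (31.54,33.44) → (30.72,19.01).

G21
G90
G00 X7.64 Y25.54
M4 S769
G1 X96.23 Y23.53 F995
M5
G00 X43.14 Y40.75
M4 S769
G1 X36.59 Y21.13 F995
G1 X22.87 Y36.61
G1 X43.14 Y40.75
M5
G00 X91.31 Y22.31
M4 S769
G1 X124.83 Y8.06 F995
G1 X131.19 Y31.54
G1 X82.58 Y46.92
M5
G00 X97.99 Y42.55
M4 S512
G1 X94.89 Y50.05 F1623
G1 X87.39 Y53.15
G1 X79.89 Y50.05
G1 X76.79 Y42.55
G1 X79.89 Y35.05
G1 X87.39 Y31.95
G1 X94.89 Y35.05
G1 X97.99 Y42.55
M5
G00 X66.88 Y18.72
M4 S512
G1 X97.85 Y33.81 F1623
G1 X31.54 Y33.44
G1 X30.72 Y19.01
M5
G00 X0.00 Y0.00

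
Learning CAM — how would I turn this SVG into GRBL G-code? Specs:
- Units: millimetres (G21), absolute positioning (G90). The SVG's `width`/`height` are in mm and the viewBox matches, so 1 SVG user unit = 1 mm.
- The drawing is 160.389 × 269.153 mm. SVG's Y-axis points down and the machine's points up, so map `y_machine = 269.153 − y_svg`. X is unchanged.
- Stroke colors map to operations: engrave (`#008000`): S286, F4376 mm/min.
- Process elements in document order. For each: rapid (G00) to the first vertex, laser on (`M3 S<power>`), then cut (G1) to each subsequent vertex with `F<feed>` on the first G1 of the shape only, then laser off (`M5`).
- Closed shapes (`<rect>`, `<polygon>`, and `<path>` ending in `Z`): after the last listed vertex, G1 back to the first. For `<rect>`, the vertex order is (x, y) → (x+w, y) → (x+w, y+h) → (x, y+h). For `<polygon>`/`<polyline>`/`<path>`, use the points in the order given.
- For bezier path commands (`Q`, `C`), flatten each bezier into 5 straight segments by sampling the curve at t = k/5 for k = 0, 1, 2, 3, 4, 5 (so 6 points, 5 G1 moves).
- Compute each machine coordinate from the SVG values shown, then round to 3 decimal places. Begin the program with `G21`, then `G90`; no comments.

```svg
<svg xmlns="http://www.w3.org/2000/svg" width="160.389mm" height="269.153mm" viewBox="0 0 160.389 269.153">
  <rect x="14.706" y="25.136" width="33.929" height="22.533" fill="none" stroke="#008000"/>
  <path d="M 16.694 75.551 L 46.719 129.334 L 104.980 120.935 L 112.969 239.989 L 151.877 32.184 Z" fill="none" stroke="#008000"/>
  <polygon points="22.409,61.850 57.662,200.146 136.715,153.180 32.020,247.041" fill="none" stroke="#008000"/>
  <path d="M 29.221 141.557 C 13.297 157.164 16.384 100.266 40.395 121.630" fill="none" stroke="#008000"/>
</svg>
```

1 u = 1 mm; y_m = 269.153 − y.

[1] `<rect>` rectangle, #008000→engrave S286 F4376: (14.706,244.017) → (48.635,244.017) → (48.635,221.484) → (14.706,221.484) → (14.706,244.017) (closed)

[2] `<path>` closed polygon, #008000→engrave S286 F4376: (16.694,193.602) → (46.719,139.819) → (104.980,148.218) → (112.969,29.164) → (151.877,236.969) → (16.694,193.602) (closed)

[3] `<polygon>` closed polygon, #008000→engrave S286 F4376: (22.409,207.303) → (57.662,69.007) → (136.715,115.973) → (32.020,22.112) → (22.409,207.303) (closed)

[4] `<path>` cubic bezier, #008000→engrave S286 F4376: (29.221,127.596) → (21.963,125.726) → (19.360,134.021) → (21.503,145.243) → (28.484,152.156) → (40.395,147.523)

G21
G90
G00 X14.706 Y244.017
M3 S286
G1 X48.635 Y244.017 F4376
G1 X48.635 Y221.484
G1 X14.706 Y221.484
G1 X14.706 Y244.017
M5
G00 X16.694 Y193.602
M3 S286
G1 X46.719 Y139.819 F4376
G1 X104.980 Y148.218
G1 X112.969 Y29.164
G1 X151.877 Y236.969
G1 X16.694 Y193.602
M5
G00 X22.409 Y207.303
M3 S286
G1 X57.662 Y69.007 F4376
G1 X136.715 Y115.973
G1 X32.020 Y22.112
G1 X22.409 Y207.303
M5
G00 X29.221 Y127.596
M3 S286
G1 X21.963 Y125.726 F4376
G1 X19.360 Y134.021
G1 X21.503 Y145.243
G1 X28.484 Y152.156
G1 X40.395 Y147.523
M5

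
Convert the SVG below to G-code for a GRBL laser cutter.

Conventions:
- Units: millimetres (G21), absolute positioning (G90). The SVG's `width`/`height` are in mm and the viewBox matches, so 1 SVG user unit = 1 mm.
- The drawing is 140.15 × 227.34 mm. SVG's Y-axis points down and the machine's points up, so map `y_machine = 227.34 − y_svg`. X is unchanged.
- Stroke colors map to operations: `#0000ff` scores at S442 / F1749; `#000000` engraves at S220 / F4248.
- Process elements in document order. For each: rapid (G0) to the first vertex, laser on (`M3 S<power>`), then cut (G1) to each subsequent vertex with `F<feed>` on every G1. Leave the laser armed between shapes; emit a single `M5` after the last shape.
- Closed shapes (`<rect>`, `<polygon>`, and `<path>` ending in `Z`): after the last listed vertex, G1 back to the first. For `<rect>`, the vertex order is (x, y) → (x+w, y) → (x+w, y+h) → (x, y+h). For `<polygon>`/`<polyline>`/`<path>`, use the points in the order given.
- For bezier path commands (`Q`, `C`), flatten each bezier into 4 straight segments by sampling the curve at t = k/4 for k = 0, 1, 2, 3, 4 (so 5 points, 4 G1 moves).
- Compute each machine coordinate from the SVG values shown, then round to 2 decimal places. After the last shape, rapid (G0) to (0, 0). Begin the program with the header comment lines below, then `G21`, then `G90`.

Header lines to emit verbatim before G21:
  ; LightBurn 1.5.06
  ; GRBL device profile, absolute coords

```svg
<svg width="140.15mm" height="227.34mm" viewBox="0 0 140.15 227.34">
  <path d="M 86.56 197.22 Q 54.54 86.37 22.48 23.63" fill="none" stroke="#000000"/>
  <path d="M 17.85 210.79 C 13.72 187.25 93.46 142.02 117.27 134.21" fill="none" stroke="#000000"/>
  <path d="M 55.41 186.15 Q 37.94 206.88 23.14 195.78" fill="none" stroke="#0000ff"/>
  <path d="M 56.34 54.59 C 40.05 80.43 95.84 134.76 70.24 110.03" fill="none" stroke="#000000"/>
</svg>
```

; LightBurn 1.5.06
; GRBL device profile, absolute coords
G21
G90
G0 X86.56 Y30.12
M3 S220
G1 X70.55 Y82.54 F4248
G1 X54.53 Y128.94 F4248
G1 X38.51 Y169.33 F4248
G1 X22.48 Y203.71 F4248
G0 X17.85 Y16.55
M3 S220
G1 X28.29 Y37.35 F4248
G1 X57.08 Y60.74 F4248
G1 X91.11 Y81.18 F4248
G1 X117.27 Y93.13 F4248
G0 X55.41 Y41.19
M3 S442
G1 X46.84 Y32.81 F1749
G1 X38.61 Y28.42 F1749
G1 X30.71 Y28.00 F1749
G1 X23.14 Y31.56 F1749
G0 X56.34 Y172.75
M3 S220
G1 X55.24 Y149.71 F4248
G1 X66.78 Y126.07 F4248
G1 X76.58 Y111.91 F4248
G1 X70.24 Y117.31 F4248
M5
G0 X0.00 Y0.00

viewBox `0 0 140.15 227.34` with mm width/height → 1 unit = 1 mm. Flip: y_m = 227.34 − y_svg.

**Shape 1** — `<path>` quadratic bezier, stroke `#000000` → engrave (S220, F4248). Control points (SVG): P0=(86.56,197.22), P1=(54.54,86.37), P2=(22.48,23.63); sampled at t=k/4. Machine vertices: (86.56,30.12) → (70.55,82.54) → (54.53,128.94) → (38.51,169.33) → (22.48,203.71). Open path.

**Shape 2** — `<path>` cubic bezier, stroke `#000000` → engrave (S220, F4248). Control points (SVG): P0=(17.85,210.79), P1=(13.72,187.25), P2=(93.46,142.02), P3=(117.27,134.21); sampled at t=k/4. Machine vertices: (17.85,16.55) → (28.29,37.35) → (57.08,60.74) → (91.11,81.18) → (117.27,93.13). Open path.

**Shape 3** — `<path>` quadratic bezier, stroke `#0000ff` → score (S442, F1749). Control points (SVG): P0=(55.41,186.15), P1=(37.94,206.88), P2=(23.14,195.78); sampled at t=k/4. Machine vertices: (55.41,41.19) → (46.84,32.81) → (38.61,28.42) → (30.71,28.00) → (23.14,31.56). Open path.

**Shape 4** — `<path>` cubic bezier, stroke `#000000` → engrave (S220, F4248). Control points (SVG): P0=(56.34,54.59), P1=(40.05,80.43), P2=(95.84,134.76), P3=(70.24,110.03); sampled at t=k/4. Machine vertices: (56.34,172.75) → (55.24,149.71) → (66.78,126.07) → (76.58,111.91) → (70.24,117.31). Open path.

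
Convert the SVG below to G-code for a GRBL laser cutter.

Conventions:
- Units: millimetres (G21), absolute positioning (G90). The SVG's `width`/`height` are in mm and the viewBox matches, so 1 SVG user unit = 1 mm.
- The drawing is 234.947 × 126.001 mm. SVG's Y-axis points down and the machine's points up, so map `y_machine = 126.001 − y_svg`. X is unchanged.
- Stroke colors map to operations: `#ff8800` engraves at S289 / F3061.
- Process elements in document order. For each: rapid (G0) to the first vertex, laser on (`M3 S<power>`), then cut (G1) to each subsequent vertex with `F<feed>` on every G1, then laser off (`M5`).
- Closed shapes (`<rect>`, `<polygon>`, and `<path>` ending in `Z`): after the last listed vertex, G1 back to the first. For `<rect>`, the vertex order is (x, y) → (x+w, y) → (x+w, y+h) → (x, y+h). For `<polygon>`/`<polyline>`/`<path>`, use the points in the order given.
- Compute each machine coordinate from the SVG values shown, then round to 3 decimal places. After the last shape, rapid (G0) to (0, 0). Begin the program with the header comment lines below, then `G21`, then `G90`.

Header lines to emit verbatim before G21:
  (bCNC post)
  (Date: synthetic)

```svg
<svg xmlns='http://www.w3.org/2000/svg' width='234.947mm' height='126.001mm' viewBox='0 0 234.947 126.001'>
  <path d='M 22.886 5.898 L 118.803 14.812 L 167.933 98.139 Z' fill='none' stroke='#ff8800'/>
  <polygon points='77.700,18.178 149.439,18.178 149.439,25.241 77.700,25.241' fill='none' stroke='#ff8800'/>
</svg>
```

1 u = 1 mm; y_m = 126.001 − y.

[1] `<path>` closed polygon, #ff8800→engrave S289 F3061: (22.886,120.103) → (118.803,111.189) → (167.933,27.862) → (22.886,120.103) (closed)

[2] `<polygon>` rectangle, #ff8800→engrave S289 F3061: (77.700,107.823) → (149.439,107.823) → (149.439,100.760) → (77.700,100.760) → (77.700,107.823) (closed)

(bCNC post)
(Date: synthetic)
G21
G90
G0 X22.886 Y120.103
M3 S289
G1 X118.803 Y111.189 F3061
G1 X167.933 Y27.862 F3061
G1 X22.886 Y120.103 F3061
M5
G0 X77.700 Y107.823
M3 S289
G1 X149.439 Y107.823 F3061
G1 X149.439 Y100.760 F3061
G1 X77.700 Y100.760 F3061
G1 X77.700 Y107.823 F3061
M5
G0 X0.000 Y0.000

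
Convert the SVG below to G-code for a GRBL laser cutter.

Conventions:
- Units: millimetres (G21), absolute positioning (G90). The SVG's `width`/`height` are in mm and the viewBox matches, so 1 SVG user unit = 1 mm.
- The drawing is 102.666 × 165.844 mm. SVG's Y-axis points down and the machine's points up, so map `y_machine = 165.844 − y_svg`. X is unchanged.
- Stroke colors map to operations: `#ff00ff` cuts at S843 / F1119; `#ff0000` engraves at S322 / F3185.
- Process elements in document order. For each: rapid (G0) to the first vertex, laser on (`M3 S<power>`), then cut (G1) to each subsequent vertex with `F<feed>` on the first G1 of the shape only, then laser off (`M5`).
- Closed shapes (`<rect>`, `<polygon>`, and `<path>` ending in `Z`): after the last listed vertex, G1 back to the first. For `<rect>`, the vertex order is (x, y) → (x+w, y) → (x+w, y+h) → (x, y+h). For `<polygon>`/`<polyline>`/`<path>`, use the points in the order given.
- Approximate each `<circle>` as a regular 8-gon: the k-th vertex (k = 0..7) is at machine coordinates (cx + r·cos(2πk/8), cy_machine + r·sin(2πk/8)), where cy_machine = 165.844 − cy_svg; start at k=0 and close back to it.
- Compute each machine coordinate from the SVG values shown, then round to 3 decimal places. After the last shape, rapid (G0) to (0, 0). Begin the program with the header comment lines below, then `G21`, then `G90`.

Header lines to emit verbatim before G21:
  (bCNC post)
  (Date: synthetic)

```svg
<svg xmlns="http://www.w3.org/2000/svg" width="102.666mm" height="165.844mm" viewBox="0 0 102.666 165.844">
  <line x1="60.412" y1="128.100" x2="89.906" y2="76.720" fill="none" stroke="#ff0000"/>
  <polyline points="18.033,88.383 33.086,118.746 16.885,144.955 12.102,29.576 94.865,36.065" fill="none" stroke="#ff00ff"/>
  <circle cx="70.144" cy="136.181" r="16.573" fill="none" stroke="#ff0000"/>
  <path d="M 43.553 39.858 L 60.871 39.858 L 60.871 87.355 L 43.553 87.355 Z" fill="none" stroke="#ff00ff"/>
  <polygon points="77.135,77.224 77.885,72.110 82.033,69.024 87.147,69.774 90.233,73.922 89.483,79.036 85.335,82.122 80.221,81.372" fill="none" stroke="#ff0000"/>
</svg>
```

viewBox `0 0 102.666 165.844` with mm width/height → 1 unit = 1 mm. Flip: y_m = 165.844 − y_svg.

**Shape 1** — `<line>` line segment, stroke `#ff0000` → engrave (S322, F3185). Machine vertices: (60.412,37.744) → (89.906,89.124). Open path.

**Shape 2** — `<polyline>` open polyline, stroke `#ff00ff` → cut (S843, F1119). Machine vertices: (18.033,77.461) → (33.086,47.098) → (16.885,20.889) → (12.102,136.268) → (94.865,129.779). Open path.

**Shape 3** — `<circle>` circle, stroke `#ff0000` → engrave (S322, F3185). Machine vertices: (86.717,29.663) → (81.863,41.382) → (70.144,46.236) → (58.425,41.382) → (53.571,29.663) → (58.425,17.944) → (70.144,13.090) → (81.863,17.944) → (86.717,29.663). Closed: final G1 returns to the first vertex.

**Shape 4** — `<path>` rectangle, stroke `#ff00ff` → cut (S843, F1119). Machine vertices: (43.553,125.986) → (60.871,125.986) → (60.871,78.489) → (43.553,78.489) → (43.553,125.986). Closed: final G1 returns to the first vertex.

**Shape 5** — `<polygon>` regular polygon, stroke `#ff0000` → engrave (S322, F3185). Machine vertices: (77.135,88.620) → (77.885,93.734) → (82.033,96.820) → (87.147,96.070) → (90.233,91.922) → (89.483,86.808) → (85.335,83.722) → (80.221,84.472) → (77.135,88.620). Closed: final G1 returns to the first vertex.

(bCNC post)
(Date: synthetic)
G21
G90
G0 X60.412 Y37.744
M3 S322
G1 X89.906 Y89.124 F3185
M5
G0 X18.033 Y77.461
M3 S843
G1 X33.086 Y47.098 F1119
G1 X16.885 Y20.889
G1 X12.102 Y136.268
G1 X94.865 Y129.779
M5
G0 X86.717 Y29.663
M3 S322
G1 X81.863 Y41.382 F3185
G1 X70.144 Y46.236
G1 X58.425 Y41.382
G1 X53.571 Y29.663
G1 X58.425 Y17.944
G1 X70.144 Y13.090
G1 X81.863 Y17.944
G1 X86.717 Y29.663
M5
G0 X43.553 Y125.986
M3 S843
G1 X60.871 Y125.986 F1119
G1 X60.871 Y78.489
G1 X43.553 Y78.489
G1 X43.553 Y125.986
M5
G0 X77.135 Y88.620
M3 S322
G1 X77.885 Y93.734 F3185
G1 X82.033 Y96.820
G1 X87.147 Y96.070
G1 X90.233 Y91.922
G1 X89.483 Y86.808
G1 X85.335 Y83.722
G1 X80.221 Y84.472
G1 X77.135 Y88.620
M5
G0 X0.000 Y0.000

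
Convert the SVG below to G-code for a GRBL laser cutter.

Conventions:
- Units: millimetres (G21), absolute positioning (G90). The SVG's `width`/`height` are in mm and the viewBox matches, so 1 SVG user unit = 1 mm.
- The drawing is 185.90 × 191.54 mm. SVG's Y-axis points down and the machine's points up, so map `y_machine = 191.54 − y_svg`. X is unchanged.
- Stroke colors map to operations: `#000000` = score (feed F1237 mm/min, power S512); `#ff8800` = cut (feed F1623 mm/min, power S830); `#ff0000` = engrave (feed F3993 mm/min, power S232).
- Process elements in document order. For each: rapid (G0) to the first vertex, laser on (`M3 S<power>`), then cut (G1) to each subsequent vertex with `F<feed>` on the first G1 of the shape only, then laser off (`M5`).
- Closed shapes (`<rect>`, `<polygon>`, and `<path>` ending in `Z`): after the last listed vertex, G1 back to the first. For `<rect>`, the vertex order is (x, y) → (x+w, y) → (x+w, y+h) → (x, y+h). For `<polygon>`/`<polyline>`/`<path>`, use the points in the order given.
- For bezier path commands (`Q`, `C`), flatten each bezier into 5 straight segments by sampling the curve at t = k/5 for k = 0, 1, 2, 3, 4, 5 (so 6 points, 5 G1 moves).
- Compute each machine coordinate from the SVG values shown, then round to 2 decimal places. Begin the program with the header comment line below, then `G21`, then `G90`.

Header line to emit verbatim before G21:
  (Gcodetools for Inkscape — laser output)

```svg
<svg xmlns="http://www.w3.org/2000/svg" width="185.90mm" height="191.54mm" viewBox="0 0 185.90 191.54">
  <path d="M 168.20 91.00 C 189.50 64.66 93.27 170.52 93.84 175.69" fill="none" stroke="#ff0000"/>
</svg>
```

1 u = 1 mm; y_m = 191.54 − y.

[1] `<path>` cubic bezier, #ff0000→engrave S232 F3993: (168.20,100.54) → (168.59,102.34) → (151.06,83.60) → (125.90,55.48) → (103.40,29.17) → (93.84,15.85)

(Gcodetools for Inkscape — laser output)
G21
G90
G0 X168.20 Y100.54
M3 S232
G1 X168.59 Y102.34 F3993
G1 X151.06 Y83.60
G1 X125.90 Y55.48
G1 X103.40 Y29.17
G1 X93.84 Y15.85
M5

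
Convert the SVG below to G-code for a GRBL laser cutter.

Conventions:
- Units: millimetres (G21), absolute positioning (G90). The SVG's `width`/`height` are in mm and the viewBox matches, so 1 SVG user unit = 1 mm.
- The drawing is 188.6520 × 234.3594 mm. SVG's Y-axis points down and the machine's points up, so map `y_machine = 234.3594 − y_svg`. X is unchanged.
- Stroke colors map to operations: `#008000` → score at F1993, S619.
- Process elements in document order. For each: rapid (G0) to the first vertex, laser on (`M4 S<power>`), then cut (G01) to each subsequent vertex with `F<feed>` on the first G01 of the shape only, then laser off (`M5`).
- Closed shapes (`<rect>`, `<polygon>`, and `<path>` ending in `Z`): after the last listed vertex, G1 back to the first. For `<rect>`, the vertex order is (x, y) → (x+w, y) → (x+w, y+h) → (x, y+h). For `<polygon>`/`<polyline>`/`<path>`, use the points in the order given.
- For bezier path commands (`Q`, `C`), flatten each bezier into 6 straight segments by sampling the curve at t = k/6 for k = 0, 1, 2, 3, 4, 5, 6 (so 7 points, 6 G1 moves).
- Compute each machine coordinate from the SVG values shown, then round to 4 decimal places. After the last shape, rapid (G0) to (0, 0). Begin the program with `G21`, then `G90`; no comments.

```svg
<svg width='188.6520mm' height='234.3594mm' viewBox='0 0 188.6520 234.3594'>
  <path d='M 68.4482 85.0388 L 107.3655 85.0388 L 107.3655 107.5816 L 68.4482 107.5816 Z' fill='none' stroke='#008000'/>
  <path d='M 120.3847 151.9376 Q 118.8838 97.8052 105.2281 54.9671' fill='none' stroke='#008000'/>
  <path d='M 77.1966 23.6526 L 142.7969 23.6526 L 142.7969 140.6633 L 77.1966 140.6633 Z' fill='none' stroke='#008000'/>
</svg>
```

G21
G90
G0 X68.4482 Y149.3206
M4 S619
G01 X107.3655 Y149.3206 F1993
G01 X107.3655 Y126.7778
G01 X68.4482 Y126.7778
G01 X68.4482 Y149.3206
M5
G0 X120.3847 Y82.4218
M4 S619
G01 X119.5468 Y100.1522 F1993
G01 X118.0336 Y117.2551
G01 X115.8451 Y133.7306
G01 X112.9814 Y149.5786
G01 X109.4424 Y164.7992
G01 X105.2281 Y179.3923
M5
G0 X77.1966 Y210.7068
M4 S619
G01 X142.7969 Y210.7068 F1993
G01 X142.7969 Y93.6961
G01 X77.1966 Y93.6961
G01 X77.1966 Y210.7068
M5
G0 X0.0000 Y0.0000

viewBox `0 0 188.6520 234.3594` with mm width/height → 1 unit = 1 mm. Flip: y_m = 234.3594 − y_svg.

**Shape 1** — `<path>` rectangle, stroke `#008000` → score (S619, F1993). Machine vertices: (68.4482,149.3206) → (107.3655,149.3206) → (107.3655,126.7778) → (68.4482,126.7778) → (68.4482,149.3206). Closed: final G1 returns to the first vertex.

**Shape 2** — `<path>` quadratic bezier, stroke `#008000` → score (S619, F1993). Control points (SVG): P0=(120.3847,151.9376), P1=(118.8838,97.8052), P2=(105.2281,54.9671); sampled at t=k/6. Machine vertices: (120.3847,82.4218) → (119.5468,100.1522) → (118.0336,117.2551) → (115.8451,133.7306) → (112.9814,149.5786) → (109.4424,164.7992) → (105.2281,179.3923). Open path.

**Shape 3** — `<path>` rectangle, stroke `#008000` → score (S619, F1993). Machine vertices: (77.1966,210.7068) → (142.7969,210.7068) → (142.7969,93.6961) → (77.1966,93.6961) → (77.1966,210.7068). Closed: final G1 returns to the first vertex.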